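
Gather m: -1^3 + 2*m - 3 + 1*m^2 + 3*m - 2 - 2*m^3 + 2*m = -2*m^3 + m^2 + 7*m - 6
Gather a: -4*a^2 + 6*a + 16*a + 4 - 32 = -4*a^2 + 22*a - 28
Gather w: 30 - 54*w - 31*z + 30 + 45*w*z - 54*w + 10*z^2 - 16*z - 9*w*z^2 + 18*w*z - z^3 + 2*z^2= w*(-9*z^2 + 63*z - 108) - z^3 + 12*z^2 - 47*z + 60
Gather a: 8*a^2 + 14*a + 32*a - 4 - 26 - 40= 8*a^2 + 46*a - 70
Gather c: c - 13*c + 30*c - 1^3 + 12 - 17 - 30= 18*c - 36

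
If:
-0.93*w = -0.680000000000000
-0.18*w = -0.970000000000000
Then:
No Solution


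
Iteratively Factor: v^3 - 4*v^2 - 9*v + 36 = (v - 4)*(v^2 - 9) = (v - 4)*(v + 3)*(v - 3)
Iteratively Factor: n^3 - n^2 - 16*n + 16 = (n - 1)*(n^2 - 16) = (n - 4)*(n - 1)*(n + 4)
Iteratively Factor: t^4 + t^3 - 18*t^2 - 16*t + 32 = (t + 2)*(t^3 - t^2 - 16*t + 16) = (t + 2)*(t + 4)*(t^2 - 5*t + 4) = (t - 1)*(t + 2)*(t + 4)*(t - 4)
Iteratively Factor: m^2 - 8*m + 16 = (m - 4)*(m - 4)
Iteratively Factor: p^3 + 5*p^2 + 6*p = (p)*(p^2 + 5*p + 6) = p*(p + 3)*(p + 2)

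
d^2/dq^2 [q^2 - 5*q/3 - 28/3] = 2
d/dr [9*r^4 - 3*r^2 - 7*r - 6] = 36*r^3 - 6*r - 7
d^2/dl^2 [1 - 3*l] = 0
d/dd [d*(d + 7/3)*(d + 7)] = 3*d^2 + 56*d/3 + 49/3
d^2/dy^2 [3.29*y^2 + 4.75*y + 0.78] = 6.58000000000000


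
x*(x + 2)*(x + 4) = x^3 + 6*x^2 + 8*x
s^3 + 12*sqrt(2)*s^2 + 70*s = s*(s + 5*sqrt(2))*(s + 7*sqrt(2))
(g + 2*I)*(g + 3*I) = g^2 + 5*I*g - 6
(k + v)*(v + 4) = k*v + 4*k + v^2 + 4*v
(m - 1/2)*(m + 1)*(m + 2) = m^3 + 5*m^2/2 + m/2 - 1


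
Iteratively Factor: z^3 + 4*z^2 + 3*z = (z)*(z^2 + 4*z + 3) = z*(z + 3)*(z + 1)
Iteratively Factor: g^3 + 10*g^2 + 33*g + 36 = (g + 3)*(g^2 + 7*g + 12) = (g + 3)^2*(g + 4)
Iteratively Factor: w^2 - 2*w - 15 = (w + 3)*(w - 5)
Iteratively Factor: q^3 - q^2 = (q - 1)*(q^2) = q*(q - 1)*(q)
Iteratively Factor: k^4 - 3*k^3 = (k)*(k^3 - 3*k^2) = k^2*(k^2 - 3*k) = k^3*(k - 3)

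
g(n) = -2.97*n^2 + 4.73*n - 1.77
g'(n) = 4.73 - 5.94*n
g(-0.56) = -5.35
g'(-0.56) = 8.06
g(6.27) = -88.87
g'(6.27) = -32.51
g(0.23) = -0.84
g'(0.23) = 3.36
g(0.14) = -1.17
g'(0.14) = 3.90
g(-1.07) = -10.23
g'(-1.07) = 11.09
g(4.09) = -32.11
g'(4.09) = -19.56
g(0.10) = -1.33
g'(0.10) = 4.14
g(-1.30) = -12.94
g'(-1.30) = 12.45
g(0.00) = -1.77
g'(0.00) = 4.73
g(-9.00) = -284.91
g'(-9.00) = 58.19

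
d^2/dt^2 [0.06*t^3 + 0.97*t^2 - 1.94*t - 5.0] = 0.36*t + 1.94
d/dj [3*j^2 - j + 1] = 6*j - 1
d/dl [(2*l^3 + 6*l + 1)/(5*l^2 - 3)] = 2*(5*l^4 - 24*l^2 - 5*l - 9)/(25*l^4 - 30*l^2 + 9)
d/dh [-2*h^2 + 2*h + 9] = 2 - 4*h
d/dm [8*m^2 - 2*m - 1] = 16*m - 2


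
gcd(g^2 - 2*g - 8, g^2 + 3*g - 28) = g - 4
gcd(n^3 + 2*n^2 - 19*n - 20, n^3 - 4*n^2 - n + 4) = n^2 - 3*n - 4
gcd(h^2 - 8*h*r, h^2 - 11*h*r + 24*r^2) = -h + 8*r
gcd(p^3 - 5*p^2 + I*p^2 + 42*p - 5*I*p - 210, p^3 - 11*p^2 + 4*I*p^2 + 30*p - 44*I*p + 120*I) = p - 5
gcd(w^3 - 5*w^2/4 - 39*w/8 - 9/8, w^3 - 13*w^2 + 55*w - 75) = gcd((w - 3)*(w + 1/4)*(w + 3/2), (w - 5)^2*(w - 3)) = w - 3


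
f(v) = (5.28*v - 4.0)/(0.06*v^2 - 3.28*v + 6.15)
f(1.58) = 3.89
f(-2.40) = -1.16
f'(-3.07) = 0.05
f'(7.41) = 0.02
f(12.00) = -2.42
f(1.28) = 1.35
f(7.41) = -2.36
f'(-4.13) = 0.03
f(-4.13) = -1.25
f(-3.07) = -1.20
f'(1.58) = 15.47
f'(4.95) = 0.19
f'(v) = (3.28 - 0.12*v)*(5.28*v - 4.0)/(0.06*v^2 - 3.28*v + 6.15)^2 + 5.28/(0.06*v^2 - 3.28*v + 6.15)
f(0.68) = -0.10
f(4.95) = -2.57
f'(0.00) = 0.51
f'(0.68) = 1.25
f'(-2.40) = 0.08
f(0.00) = -0.65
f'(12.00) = -0.03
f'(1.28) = 4.63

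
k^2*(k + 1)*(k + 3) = k^4 + 4*k^3 + 3*k^2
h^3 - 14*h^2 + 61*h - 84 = (h - 7)*(h - 4)*(h - 3)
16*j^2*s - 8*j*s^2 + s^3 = s*(-4*j + s)^2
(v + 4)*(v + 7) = v^2 + 11*v + 28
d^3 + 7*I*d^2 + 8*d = d*(d - I)*(d + 8*I)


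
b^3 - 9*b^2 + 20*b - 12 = (b - 6)*(b - 2)*(b - 1)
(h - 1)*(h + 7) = h^2 + 6*h - 7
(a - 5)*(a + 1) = a^2 - 4*a - 5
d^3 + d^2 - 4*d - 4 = (d - 2)*(d + 1)*(d + 2)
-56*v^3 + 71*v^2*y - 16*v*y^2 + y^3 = (-8*v + y)*(-7*v + y)*(-v + y)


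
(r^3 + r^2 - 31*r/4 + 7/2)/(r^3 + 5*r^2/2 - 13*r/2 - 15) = (4*r^3 + 4*r^2 - 31*r + 14)/(2*(2*r^3 + 5*r^2 - 13*r - 30))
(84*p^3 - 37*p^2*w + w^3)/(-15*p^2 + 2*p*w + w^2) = (-28*p^2 + 3*p*w + w^2)/(5*p + w)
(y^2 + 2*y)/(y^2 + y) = (y + 2)/(y + 1)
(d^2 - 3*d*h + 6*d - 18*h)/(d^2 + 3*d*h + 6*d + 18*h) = (d - 3*h)/(d + 3*h)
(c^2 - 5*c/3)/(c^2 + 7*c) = (c - 5/3)/(c + 7)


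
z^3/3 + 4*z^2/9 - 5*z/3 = z*(z/3 + 1)*(z - 5/3)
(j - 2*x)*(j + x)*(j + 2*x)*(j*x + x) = j^4*x + j^3*x^2 + j^3*x - 4*j^2*x^3 + j^2*x^2 - 4*j*x^4 - 4*j*x^3 - 4*x^4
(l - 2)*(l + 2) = l^2 - 4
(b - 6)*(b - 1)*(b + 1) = b^3 - 6*b^2 - b + 6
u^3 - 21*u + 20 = (u - 4)*(u - 1)*(u + 5)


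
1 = 1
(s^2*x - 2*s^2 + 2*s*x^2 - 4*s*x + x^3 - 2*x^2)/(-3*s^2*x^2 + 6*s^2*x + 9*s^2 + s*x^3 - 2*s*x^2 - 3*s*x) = (-s^2*x + 2*s^2 - 2*s*x^2 + 4*s*x - x^3 + 2*x^2)/(s*(3*s*x^2 - 6*s*x - 9*s - x^3 + 2*x^2 + 3*x))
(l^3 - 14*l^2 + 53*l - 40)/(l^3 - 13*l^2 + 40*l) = (l - 1)/l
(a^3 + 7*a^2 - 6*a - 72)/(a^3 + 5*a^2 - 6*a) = (a^2 + a - 12)/(a*(a - 1))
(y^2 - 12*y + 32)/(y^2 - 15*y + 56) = (y - 4)/(y - 7)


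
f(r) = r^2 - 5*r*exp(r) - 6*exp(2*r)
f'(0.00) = -17.00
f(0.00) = -6.00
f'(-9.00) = -18.00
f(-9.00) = 81.01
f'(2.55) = -2190.49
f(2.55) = -1140.92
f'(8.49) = -284350700.08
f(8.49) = -142266399.79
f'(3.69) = -20174.75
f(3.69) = -10346.75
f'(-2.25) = -3.97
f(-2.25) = 6.18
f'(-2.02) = -3.57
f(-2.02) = 5.31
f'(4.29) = -65810.65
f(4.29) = -33491.36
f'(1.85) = -572.30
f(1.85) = -298.09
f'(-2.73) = -4.95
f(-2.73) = 8.32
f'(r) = -5*r*exp(r) + 2*r - 12*exp(2*r) - 5*exp(r)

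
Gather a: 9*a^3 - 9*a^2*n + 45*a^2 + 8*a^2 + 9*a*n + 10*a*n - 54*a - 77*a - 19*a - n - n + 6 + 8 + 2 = 9*a^3 + a^2*(53 - 9*n) + a*(19*n - 150) - 2*n + 16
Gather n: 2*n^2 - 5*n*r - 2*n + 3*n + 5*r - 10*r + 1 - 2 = 2*n^2 + n*(1 - 5*r) - 5*r - 1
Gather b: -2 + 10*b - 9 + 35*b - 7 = 45*b - 18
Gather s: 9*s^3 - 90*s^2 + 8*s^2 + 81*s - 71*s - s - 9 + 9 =9*s^3 - 82*s^2 + 9*s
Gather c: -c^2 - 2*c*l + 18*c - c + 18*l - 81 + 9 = -c^2 + c*(17 - 2*l) + 18*l - 72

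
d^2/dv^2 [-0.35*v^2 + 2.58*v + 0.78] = -0.700000000000000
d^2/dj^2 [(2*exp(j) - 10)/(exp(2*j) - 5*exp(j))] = 2*exp(-j)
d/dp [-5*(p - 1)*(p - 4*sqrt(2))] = -10*p + 5 + 20*sqrt(2)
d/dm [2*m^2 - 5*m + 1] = 4*m - 5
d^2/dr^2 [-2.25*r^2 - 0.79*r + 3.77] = -4.50000000000000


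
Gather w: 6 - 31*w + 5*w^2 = 5*w^2 - 31*w + 6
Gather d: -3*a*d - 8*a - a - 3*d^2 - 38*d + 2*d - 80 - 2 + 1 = -9*a - 3*d^2 + d*(-3*a - 36) - 81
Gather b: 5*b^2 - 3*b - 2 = 5*b^2 - 3*b - 2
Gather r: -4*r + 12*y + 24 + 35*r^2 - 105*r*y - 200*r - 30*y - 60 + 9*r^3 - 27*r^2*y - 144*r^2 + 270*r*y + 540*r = 9*r^3 + r^2*(-27*y - 109) + r*(165*y + 336) - 18*y - 36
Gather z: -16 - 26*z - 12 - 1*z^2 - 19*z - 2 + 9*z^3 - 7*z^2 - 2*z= 9*z^3 - 8*z^2 - 47*z - 30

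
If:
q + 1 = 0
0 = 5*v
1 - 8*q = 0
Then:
No Solution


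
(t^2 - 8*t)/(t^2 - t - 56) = t/(t + 7)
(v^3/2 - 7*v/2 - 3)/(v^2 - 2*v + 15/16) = 8*(v^3 - 7*v - 6)/(16*v^2 - 32*v + 15)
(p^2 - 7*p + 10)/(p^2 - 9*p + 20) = (p - 2)/(p - 4)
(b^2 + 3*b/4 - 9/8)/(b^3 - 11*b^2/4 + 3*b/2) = (b + 3/2)/(b*(b - 2))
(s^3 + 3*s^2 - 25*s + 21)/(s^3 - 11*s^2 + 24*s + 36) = (s^3 + 3*s^2 - 25*s + 21)/(s^3 - 11*s^2 + 24*s + 36)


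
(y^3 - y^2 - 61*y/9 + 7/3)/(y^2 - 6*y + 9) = (y^2 + 2*y - 7/9)/(y - 3)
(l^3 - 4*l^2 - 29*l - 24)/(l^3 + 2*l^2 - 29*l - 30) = (l^2 - 5*l - 24)/(l^2 + l - 30)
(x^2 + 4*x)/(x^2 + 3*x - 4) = x/(x - 1)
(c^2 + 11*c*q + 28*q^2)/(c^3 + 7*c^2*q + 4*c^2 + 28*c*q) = (c + 4*q)/(c*(c + 4))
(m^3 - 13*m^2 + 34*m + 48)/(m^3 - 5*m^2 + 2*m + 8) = (m^2 - 14*m + 48)/(m^2 - 6*m + 8)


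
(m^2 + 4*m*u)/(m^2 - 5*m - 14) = m*(m + 4*u)/(m^2 - 5*m - 14)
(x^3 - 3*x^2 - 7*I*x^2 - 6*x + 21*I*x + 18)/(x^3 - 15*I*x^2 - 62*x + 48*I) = (x - 3)/(x - 8*I)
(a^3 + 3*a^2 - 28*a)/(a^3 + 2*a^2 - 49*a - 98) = a*(a - 4)/(a^2 - 5*a - 14)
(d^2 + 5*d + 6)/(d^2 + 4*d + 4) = (d + 3)/(d + 2)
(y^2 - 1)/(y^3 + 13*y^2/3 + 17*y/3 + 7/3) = 3*(y - 1)/(3*y^2 + 10*y + 7)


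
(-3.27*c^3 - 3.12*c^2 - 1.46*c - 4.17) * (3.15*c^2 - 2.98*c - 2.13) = -10.3005*c^5 - 0.0833999999999993*c^4 + 11.6637*c^3 - 2.1391*c^2 + 15.5364*c + 8.8821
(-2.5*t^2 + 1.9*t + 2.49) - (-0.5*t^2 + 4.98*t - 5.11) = -2.0*t^2 - 3.08*t + 7.6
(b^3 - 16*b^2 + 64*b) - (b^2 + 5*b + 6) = b^3 - 17*b^2 + 59*b - 6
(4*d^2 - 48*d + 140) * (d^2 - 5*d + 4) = 4*d^4 - 68*d^3 + 396*d^2 - 892*d + 560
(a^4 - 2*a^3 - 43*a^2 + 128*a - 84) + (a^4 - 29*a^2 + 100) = 2*a^4 - 2*a^3 - 72*a^2 + 128*a + 16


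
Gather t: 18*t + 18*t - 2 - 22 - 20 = 36*t - 44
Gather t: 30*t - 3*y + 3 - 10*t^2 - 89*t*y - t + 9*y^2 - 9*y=-10*t^2 + t*(29 - 89*y) + 9*y^2 - 12*y + 3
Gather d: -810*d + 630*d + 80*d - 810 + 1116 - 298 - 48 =-100*d - 40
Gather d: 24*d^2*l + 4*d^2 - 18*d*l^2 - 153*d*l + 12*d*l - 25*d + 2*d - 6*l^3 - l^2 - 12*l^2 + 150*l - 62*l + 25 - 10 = d^2*(24*l + 4) + d*(-18*l^2 - 141*l - 23) - 6*l^3 - 13*l^2 + 88*l + 15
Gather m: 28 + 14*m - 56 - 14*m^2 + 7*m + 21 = -14*m^2 + 21*m - 7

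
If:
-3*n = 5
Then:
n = -5/3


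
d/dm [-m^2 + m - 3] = 1 - 2*m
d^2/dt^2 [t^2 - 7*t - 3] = 2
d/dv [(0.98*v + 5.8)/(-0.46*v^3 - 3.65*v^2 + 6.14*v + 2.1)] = (0.9016*v^3 + 11.581*v^2 + 42.34*v - 33.554)/(0.2116*v^6 + 3.358*v^5 + 7.6737*v^4 - 46.754*v^3 + 22.3696*v^2 + 25.788*v + 4.41)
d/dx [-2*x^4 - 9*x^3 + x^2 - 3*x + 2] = -8*x^3 - 27*x^2 + 2*x - 3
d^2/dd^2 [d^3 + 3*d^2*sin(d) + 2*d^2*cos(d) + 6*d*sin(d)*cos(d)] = -3*d^2*sin(d) - 2*d^2*cos(d) - 8*d*sin(d) - 12*d*sin(2*d) + 12*d*cos(d) + 6*d + 6*sin(d) + 4*cos(d) + 12*cos(2*d)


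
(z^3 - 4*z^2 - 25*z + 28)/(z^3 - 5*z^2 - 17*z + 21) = (z + 4)/(z + 3)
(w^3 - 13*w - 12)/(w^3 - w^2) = (w^3 - 13*w - 12)/(w^2*(w - 1))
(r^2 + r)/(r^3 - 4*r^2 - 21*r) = (r + 1)/(r^2 - 4*r - 21)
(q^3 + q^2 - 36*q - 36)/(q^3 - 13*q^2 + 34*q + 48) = (q + 6)/(q - 8)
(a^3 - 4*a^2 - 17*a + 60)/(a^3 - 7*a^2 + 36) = (a^2 - a - 20)/(a^2 - 4*a - 12)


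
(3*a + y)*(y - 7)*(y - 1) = 3*a*y^2 - 24*a*y + 21*a + y^3 - 8*y^2 + 7*y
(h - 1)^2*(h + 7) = h^3 + 5*h^2 - 13*h + 7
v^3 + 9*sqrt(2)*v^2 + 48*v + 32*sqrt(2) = (v + sqrt(2))*(v + 4*sqrt(2))^2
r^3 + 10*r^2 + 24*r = r*(r + 4)*(r + 6)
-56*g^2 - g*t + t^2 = (-8*g + t)*(7*g + t)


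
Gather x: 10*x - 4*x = 6*x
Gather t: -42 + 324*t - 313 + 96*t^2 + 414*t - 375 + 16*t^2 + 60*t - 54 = 112*t^2 + 798*t - 784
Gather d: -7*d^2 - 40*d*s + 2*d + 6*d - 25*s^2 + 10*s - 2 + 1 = -7*d^2 + d*(8 - 40*s) - 25*s^2 + 10*s - 1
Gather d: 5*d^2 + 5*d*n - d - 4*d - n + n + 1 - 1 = 5*d^2 + d*(5*n - 5)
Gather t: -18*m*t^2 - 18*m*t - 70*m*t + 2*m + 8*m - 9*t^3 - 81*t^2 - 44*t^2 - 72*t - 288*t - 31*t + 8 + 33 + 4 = 10*m - 9*t^3 + t^2*(-18*m - 125) + t*(-88*m - 391) + 45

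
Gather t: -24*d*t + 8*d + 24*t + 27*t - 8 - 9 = 8*d + t*(51 - 24*d) - 17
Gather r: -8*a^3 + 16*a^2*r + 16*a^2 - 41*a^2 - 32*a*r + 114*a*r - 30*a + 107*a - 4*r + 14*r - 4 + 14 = -8*a^3 - 25*a^2 + 77*a + r*(16*a^2 + 82*a + 10) + 10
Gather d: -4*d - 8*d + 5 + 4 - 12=-12*d - 3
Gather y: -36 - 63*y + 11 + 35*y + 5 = -28*y - 20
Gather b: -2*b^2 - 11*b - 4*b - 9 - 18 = -2*b^2 - 15*b - 27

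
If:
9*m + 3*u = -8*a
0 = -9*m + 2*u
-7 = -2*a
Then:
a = 7/2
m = -56/45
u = -28/5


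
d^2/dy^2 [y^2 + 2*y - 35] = 2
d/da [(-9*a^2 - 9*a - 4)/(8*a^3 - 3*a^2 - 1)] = 3*(24*a^4 + 48*a^3 + 23*a^2 - 2*a + 3)/(64*a^6 - 48*a^5 + 9*a^4 - 16*a^3 + 6*a^2 + 1)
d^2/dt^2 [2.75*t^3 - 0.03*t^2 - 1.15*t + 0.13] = 16.5*t - 0.06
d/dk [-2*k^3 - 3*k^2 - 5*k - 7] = -6*k^2 - 6*k - 5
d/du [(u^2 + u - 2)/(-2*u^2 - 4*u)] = -1/(2*u^2)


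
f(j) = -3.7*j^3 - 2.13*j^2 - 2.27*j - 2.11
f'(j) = -11.1*j^2 - 4.26*j - 2.27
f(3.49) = -193.26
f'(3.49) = -152.34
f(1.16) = -13.38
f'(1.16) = -22.15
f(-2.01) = 23.89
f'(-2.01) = -38.55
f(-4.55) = 312.65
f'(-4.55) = -212.68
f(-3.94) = 200.07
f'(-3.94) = -157.80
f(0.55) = -4.62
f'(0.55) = -7.97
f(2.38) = -69.46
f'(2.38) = -75.28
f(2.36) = -67.96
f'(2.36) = -74.15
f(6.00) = -891.61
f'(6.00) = -427.43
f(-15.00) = 12040.19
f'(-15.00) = -2435.87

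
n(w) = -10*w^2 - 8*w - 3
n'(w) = -20*w - 8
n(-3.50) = -97.50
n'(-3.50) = 62.00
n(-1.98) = -26.36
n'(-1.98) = 31.60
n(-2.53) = -46.77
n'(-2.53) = 42.60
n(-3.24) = -82.06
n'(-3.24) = 56.80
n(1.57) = -40.21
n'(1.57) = -39.40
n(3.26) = -135.36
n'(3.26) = -73.20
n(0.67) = -12.85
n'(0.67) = -21.40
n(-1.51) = -13.72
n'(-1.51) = 22.20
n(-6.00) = -315.00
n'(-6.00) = 112.00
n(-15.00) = -2133.00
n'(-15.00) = 292.00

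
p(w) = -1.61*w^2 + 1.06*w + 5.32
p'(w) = 1.06 - 3.22*w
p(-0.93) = 2.94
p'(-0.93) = 4.05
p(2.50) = -2.09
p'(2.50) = -6.99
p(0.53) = 5.43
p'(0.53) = -0.65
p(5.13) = -31.61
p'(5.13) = -15.46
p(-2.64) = -8.70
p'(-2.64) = 9.56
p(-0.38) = 4.68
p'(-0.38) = 2.28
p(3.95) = -15.61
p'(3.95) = -11.66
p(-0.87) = 3.18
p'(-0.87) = 3.86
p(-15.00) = -372.83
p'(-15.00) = 49.36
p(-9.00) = -134.63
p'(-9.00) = 30.04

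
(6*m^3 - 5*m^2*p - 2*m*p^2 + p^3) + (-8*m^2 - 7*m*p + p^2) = 6*m^3 - 5*m^2*p - 8*m^2 - 2*m*p^2 - 7*m*p + p^3 + p^2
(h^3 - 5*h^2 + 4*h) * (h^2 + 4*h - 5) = h^5 - h^4 - 21*h^3 + 41*h^2 - 20*h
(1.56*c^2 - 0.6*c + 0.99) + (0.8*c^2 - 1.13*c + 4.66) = 2.36*c^2 - 1.73*c + 5.65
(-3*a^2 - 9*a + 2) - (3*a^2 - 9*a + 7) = -6*a^2 - 5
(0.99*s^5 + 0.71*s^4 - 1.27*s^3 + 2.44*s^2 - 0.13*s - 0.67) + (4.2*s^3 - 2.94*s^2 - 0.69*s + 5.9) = 0.99*s^5 + 0.71*s^4 + 2.93*s^3 - 0.5*s^2 - 0.82*s + 5.23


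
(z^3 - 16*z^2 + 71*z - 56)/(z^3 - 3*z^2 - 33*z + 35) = (z - 8)/(z + 5)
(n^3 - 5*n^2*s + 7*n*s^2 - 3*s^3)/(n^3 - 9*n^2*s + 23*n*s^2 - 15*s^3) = (-n + s)/(-n + 5*s)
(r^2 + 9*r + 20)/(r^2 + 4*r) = (r + 5)/r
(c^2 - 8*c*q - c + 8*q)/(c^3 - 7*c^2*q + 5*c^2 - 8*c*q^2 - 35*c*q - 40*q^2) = (c - 1)/(c^2 + c*q + 5*c + 5*q)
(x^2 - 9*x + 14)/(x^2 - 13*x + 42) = (x - 2)/(x - 6)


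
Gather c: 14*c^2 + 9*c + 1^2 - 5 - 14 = 14*c^2 + 9*c - 18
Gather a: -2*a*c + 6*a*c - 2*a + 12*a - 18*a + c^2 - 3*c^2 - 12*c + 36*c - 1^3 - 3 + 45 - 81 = a*(4*c - 8) - 2*c^2 + 24*c - 40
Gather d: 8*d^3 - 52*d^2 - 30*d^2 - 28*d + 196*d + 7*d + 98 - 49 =8*d^3 - 82*d^2 + 175*d + 49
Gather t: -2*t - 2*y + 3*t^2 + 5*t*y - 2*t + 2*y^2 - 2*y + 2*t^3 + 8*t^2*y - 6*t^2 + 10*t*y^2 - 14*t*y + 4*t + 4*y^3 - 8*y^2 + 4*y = 2*t^3 + t^2*(8*y - 3) + t*(10*y^2 - 9*y) + 4*y^3 - 6*y^2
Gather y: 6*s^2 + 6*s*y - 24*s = 6*s^2 + 6*s*y - 24*s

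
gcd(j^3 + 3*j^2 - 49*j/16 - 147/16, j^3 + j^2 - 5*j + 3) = j + 3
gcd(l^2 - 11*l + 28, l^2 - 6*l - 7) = l - 7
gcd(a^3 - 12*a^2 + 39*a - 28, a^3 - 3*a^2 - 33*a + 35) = a^2 - 8*a + 7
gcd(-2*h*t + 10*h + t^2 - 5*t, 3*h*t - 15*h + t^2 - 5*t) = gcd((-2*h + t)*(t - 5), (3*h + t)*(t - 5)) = t - 5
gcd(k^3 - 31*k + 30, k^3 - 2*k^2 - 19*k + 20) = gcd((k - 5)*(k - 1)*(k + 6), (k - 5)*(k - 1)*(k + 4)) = k^2 - 6*k + 5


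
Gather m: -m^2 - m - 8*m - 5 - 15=-m^2 - 9*m - 20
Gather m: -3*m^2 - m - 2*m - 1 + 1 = -3*m^2 - 3*m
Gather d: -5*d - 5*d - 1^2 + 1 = -10*d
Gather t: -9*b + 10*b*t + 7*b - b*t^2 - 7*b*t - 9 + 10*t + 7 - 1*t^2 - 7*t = -2*b + t^2*(-b - 1) + t*(3*b + 3) - 2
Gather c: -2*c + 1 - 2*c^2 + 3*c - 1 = -2*c^2 + c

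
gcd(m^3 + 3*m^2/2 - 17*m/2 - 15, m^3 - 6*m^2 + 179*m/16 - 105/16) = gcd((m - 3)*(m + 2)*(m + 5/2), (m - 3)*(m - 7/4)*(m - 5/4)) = m - 3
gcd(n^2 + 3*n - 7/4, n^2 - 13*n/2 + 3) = n - 1/2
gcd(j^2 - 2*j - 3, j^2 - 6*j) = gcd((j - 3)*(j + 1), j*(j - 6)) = 1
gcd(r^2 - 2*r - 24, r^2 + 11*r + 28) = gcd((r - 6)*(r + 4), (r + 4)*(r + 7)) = r + 4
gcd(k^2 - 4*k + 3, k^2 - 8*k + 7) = k - 1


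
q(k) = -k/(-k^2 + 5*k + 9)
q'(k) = -k*(2*k - 5)/(-k^2 + 5*k + 9)^2 - 1/(-k^2 + 5*k + 9) = (k^2 - k*(2*k - 5) - 5*k - 9)/(-k^2 + 5*k + 9)^2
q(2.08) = -0.14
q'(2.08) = -0.06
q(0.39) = -0.04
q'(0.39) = -0.08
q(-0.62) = 0.11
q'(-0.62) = -0.31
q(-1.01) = 0.34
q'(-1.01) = -1.17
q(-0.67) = 0.13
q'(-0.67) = -0.35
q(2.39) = -0.16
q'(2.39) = -0.06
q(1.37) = -0.10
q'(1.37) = -0.06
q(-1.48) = -2.51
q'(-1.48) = -32.10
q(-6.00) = -0.11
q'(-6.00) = -0.01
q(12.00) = 0.16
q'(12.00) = -0.03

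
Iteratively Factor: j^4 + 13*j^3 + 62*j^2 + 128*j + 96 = (j + 4)*(j^3 + 9*j^2 + 26*j + 24) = (j + 3)*(j + 4)*(j^2 + 6*j + 8) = (j + 3)*(j + 4)^2*(j + 2)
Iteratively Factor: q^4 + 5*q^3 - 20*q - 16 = (q + 2)*(q^3 + 3*q^2 - 6*q - 8) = (q + 2)*(q + 4)*(q^2 - q - 2) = (q + 1)*(q + 2)*(q + 4)*(q - 2)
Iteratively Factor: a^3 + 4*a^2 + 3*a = (a + 3)*(a^2 + a) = (a + 1)*(a + 3)*(a)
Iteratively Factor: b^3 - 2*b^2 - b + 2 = (b + 1)*(b^2 - 3*b + 2) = (b - 2)*(b + 1)*(b - 1)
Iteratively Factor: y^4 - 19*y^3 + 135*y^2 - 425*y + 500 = (y - 5)*(y^3 - 14*y^2 + 65*y - 100) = (y - 5)^2*(y^2 - 9*y + 20) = (y - 5)^3*(y - 4)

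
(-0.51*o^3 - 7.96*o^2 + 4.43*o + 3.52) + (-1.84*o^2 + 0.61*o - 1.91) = -0.51*o^3 - 9.8*o^2 + 5.04*o + 1.61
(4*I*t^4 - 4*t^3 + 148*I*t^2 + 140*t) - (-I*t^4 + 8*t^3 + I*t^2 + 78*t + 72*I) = 5*I*t^4 - 12*t^3 + 147*I*t^2 + 62*t - 72*I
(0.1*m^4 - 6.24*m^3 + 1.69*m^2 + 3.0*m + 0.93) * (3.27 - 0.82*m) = -0.082*m^5 + 5.4438*m^4 - 21.7906*m^3 + 3.0663*m^2 + 9.0474*m + 3.0411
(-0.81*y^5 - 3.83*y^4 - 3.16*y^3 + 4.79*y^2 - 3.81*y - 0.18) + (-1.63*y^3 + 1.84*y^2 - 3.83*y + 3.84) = -0.81*y^5 - 3.83*y^4 - 4.79*y^3 + 6.63*y^2 - 7.64*y + 3.66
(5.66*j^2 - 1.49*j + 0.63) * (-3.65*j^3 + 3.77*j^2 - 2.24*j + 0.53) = -20.659*j^5 + 26.7767*j^4 - 20.5952*j^3 + 8.7125*j^2 - 2.2009*j + 0.3339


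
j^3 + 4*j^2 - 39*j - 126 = (j - 6)*(j + 3)*(j + 7)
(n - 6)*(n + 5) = n^2 - n - 30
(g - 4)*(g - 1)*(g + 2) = g^3 - 3*g^2 - 6*g + 8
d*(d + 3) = d^2 + 3*d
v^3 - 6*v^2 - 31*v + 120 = (v - 8)*(v - 3)*(v + 5)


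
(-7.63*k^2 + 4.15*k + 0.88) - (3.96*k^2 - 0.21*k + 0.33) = -11.59*k^2 + 4.36*k + 0.55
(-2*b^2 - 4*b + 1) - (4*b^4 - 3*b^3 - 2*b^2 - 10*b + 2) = -4*b^4 + 3*b^3 + 6*b - 1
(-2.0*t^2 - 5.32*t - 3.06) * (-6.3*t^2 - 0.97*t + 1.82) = 12.6*t^4 + 35.456*t^3 + 20.7984*t^2 - 6.7142*t - 5.5692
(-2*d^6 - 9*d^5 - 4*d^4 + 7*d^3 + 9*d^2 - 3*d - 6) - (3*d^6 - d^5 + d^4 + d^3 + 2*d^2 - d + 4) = -5*d^6 - 8*d^5 - 5*d^4 + 6*d^3 + 7*d^2 - 2*d - 10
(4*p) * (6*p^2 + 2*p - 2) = 24*p^3 + 8*p^2 - 8*p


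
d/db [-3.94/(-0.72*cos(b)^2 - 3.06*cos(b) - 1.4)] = (5.6736*cos(b) + 12.0564)*sin(b)/(0.72*cos(b)^2 + 3.06*cos(b) + 1.4)^2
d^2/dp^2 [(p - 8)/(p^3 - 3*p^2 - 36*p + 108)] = 6*(3*(p - 8)*(-p^2 + 2*p + 12)^2 + (-p^2 + 2*p - (p - 8)*(p - 1) + 12)*(p^3 - 3*p^2 - 36*p + 108))/(p^3 - 3*p^2 - 36*p + 108)^3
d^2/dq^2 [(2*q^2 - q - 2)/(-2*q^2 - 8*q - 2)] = 3*(3*q^3 + 4*q^2 + 7*q + 8)/(q^6 + 12*q^5 + 51*q^4 + 88*q^3 + 51*q^2 + 12*q + 1)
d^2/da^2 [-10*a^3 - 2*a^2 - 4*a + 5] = -60*a - 4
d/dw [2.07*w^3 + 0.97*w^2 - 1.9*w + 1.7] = 6.21*w^2 + 1.94*w - 1.9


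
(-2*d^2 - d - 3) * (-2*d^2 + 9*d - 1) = 4*d^4 - 16*d^3 - d^2 - 26*d + 3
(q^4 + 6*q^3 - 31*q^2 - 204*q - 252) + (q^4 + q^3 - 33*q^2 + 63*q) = 2*q^4 + 7*q^3 - 64*q^2 - 141*q - 252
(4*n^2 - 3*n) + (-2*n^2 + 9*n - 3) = 2*n^2 + 6*n - 3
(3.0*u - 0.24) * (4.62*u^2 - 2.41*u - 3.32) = 13.86*u^3 - 8.3388*u^2 - 9.3816*u + 0.7968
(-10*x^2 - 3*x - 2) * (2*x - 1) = -20*x^3 + 4*x^2 - x + 2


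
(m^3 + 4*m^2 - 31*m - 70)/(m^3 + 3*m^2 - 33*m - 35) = (m + 2)/(m + 1)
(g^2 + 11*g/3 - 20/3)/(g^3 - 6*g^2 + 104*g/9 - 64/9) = 3*(g + 5)/(3*g^2 - 14*g + 16)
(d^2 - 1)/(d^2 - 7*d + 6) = (d + 1)/(d - 6)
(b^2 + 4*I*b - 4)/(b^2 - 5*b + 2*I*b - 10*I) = (b + 2*I)/(b - 5)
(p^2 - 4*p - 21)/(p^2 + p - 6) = (p - 7)/(p - 2)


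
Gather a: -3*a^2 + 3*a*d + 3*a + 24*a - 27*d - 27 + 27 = -3*a^2 + a*(3*d + 27) - 27*d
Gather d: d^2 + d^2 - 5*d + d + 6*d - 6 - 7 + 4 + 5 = 2*d^2 + 2*d - 4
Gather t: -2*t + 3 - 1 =2 - 2*t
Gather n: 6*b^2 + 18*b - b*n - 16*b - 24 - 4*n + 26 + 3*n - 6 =6*b^2 + 2*b + n*(-b - 1) - 4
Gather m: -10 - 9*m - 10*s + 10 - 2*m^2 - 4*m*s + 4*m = -2*m^2 + m*(-4*s - 5) - 10*s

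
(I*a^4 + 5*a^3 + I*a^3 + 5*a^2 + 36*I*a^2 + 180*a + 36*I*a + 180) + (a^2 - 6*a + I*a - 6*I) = I*a^4 + 5*a^3 + I*a^3 + 6*a^2 + 36*I*a^2 + 174*a + 37*I*a + 180 - 6*I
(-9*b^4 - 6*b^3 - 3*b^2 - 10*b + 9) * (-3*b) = 27*b^5 + 18*b^4 + 9*b^3 + 30*b^2 - 27*b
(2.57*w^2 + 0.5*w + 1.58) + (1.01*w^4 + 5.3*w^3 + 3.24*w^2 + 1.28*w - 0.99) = 1.01*w^4 + 5.3*w^3 + 5.81*w^2 + 1.78*w + 0.59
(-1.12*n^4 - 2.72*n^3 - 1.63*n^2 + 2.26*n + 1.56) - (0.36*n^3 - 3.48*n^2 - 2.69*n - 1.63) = -1.12*n^4 - 3.08*n^3 + 1.85*n^2 + 4.95*n + 3.19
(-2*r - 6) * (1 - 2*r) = 4*r^2 + 10*r - 6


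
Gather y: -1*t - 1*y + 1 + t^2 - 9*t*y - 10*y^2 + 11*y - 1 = t^2 - t - 10*y^2 + y*(10 - 9*t)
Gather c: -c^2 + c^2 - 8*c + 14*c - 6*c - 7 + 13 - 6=0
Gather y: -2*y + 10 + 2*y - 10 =0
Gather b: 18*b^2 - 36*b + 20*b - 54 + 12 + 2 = 18*b^2 - 16*b - 40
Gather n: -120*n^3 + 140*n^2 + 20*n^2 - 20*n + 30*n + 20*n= -120*n^3 + 160*n^2 + 30*n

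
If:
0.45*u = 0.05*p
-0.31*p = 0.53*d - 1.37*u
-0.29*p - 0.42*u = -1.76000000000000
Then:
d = -1.56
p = 5.23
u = 0.58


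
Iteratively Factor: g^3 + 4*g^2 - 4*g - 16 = (g + 2)*(g^2 + 2*g - 8) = (g - 2)*(g + 2)*(g + 4)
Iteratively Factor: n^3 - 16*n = (n - 4)*(n^2 + 4*n) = n*(n - 4)*(n + 4)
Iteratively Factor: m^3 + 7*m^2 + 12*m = (m + 3)*(m^2 + 4*m) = m*(m + 3)*(m + 4)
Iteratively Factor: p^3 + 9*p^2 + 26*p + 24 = (p + 3)*(p^2 + 6*p + 8) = (p + 3)*(p + 4)*(p + 2)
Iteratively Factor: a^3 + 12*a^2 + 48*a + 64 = (a + 4)*(a^2 + 8*a + 16) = (a + 4)^2*(a + 4)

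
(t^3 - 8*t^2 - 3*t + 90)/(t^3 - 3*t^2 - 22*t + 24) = (t^2 - 2*t - 15)/(t^2 + 3*t - 4)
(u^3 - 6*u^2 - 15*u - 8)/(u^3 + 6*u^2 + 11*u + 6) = (u^2 - 7*u - 8)/(u^2 + 5*u + 6)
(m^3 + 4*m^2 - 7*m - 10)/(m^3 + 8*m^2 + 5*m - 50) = (m + 1)/(m + 5)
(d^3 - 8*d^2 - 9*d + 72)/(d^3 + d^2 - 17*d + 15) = (d^2 - 5*d - 24)/(d^2 + 4*d - 5)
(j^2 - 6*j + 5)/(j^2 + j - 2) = (j - 5)/(j + 2)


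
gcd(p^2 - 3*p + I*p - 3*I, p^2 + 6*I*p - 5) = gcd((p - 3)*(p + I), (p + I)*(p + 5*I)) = p + I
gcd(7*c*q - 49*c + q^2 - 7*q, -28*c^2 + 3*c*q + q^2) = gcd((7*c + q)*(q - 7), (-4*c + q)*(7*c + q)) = 7*c + q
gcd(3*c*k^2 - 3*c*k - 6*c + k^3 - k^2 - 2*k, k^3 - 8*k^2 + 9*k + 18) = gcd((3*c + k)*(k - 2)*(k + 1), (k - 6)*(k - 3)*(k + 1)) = k + 1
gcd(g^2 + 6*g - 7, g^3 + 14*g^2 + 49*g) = g + 7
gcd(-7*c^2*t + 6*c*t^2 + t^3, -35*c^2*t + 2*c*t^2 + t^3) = 7*c*t + t^2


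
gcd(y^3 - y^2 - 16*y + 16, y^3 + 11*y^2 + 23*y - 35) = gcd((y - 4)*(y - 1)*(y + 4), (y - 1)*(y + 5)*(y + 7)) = y - 1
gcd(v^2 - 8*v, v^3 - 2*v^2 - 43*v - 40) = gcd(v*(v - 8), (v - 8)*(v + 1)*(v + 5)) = v - 8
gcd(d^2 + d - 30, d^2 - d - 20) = d - 5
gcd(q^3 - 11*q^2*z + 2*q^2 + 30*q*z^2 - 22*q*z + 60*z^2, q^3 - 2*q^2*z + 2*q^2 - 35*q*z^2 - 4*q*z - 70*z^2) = q + 2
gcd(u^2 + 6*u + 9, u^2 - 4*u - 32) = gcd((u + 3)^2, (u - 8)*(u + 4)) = 1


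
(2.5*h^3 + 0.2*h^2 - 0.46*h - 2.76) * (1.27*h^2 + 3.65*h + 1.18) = 3.175*h^5 + 9.379*h^4 + 3.0958*h^3 - 4.9482*h^2 - 10.6168*h - 3.2568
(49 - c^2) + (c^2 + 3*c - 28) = 3*c + 21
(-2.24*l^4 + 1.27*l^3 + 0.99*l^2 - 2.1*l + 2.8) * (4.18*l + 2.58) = -9.3632*l^5 - 0.470600000000001*l^4 + 7.4148*l^3 - 6.2238*l^2 + 6.286*l + 7.224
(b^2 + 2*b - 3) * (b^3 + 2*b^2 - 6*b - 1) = b^5 + 4*b^4 - 5*b^3 - 19*b^2 + 16*b + 3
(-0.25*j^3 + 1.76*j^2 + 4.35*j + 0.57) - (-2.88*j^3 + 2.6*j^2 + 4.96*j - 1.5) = 2.63*j^3 - 0.84*j^2 - 0.61*j + 2.07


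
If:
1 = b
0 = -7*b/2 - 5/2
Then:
No Solution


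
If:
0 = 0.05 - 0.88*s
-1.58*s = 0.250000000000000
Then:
No Solution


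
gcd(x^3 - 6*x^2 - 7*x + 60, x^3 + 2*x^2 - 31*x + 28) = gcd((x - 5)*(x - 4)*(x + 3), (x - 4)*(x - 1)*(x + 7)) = x - 4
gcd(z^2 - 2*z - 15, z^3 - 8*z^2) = 1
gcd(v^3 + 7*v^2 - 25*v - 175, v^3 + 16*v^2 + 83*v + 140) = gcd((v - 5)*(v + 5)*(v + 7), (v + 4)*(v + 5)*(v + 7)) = v^2 + 12*v + 35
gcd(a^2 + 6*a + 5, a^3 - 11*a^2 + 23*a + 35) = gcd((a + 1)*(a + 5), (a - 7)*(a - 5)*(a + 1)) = a + 1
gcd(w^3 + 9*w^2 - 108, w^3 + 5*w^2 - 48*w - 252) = w^2 + 12*w + 36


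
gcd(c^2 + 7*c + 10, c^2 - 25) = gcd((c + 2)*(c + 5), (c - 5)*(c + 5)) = c + 5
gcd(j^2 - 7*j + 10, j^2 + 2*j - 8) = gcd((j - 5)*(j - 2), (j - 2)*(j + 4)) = j - 2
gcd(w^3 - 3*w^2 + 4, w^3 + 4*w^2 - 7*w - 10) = w^2 - w - 2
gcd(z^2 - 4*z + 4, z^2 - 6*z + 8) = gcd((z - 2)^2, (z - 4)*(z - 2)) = z - 2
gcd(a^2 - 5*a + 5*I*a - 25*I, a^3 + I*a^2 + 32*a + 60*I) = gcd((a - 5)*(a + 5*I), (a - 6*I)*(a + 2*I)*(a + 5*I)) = a + 5*I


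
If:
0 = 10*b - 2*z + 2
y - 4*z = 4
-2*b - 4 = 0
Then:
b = -2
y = -32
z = -9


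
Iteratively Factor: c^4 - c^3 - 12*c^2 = (c + 3)*(c^3 - 4*c^2) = c*(c + 3)*(c^2 - 4*c) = c^2*(c + 3)*(c - 4)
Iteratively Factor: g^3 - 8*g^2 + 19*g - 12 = (g - 4)*(g^2 - 4*g + 3) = (g - 4)*(g - 3)*(g - 1)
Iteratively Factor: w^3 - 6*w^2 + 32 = (w - 4)*(w^2 - 2*w - 8) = (w - 4)*(w + 2)*(w - 4)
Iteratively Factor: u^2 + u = (u)*(u + 1)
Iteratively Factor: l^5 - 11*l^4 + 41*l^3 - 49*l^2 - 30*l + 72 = (l - 3)*(l^4 - 8*l^3 + 17*l^2 + 2*l - 24) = (l - 3)*(l - 2)*(l^3 - 6*l^2 + 5*l + 12) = (l - 3)^2*(l - 2)*(l^2 - 3*l - 4) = (l - 4)*(l - 3)^2*(l - 2)*(l + 1)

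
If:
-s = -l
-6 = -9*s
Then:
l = 2/3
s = 2/3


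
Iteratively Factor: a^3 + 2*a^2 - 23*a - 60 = (a + 4)*(a^2 - 2*a - 15) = (a - 5)*(a + 4)*(a + 3)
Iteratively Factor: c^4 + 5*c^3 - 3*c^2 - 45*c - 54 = (c + 2)*(c^3 + 3*c^2 - 9*c - 27) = (c + 2)*(c + 3)*(c^2 - 9) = (c + 2)*(c + 3)^2*(c - 3)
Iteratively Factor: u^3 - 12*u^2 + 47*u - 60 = (u - 3)*(u^2 - 9*u + 20) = (u - 4)*(u - 3)*(u - 5)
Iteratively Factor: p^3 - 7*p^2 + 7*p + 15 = (p - 5)*(p^2 - 2*p - 3) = (p - 5)*(p + 1)*(p - 3)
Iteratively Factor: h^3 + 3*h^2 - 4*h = (h + 4)*(h^2 - h) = (h - 1)*(h + 4)*(h)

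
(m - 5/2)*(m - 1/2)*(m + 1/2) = m^3 - 5*m^2/2 - m/4 + 5/8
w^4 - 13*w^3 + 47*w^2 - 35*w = w*(w - 7)*(w - 5)*(w - 1)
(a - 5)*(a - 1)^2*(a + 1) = a^4 - 6*a^3 + 4*a^2 + 6*a - 5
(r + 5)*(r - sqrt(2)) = r^2 - sqrt(2)*r + 5*r - 5*sqrt(2)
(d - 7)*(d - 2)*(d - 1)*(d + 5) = d^4 - 5*d^3 - 27*d^2 + 101*d - 70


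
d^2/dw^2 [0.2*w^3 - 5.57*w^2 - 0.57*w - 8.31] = 1.2*w - 11.14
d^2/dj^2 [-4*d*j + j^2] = 2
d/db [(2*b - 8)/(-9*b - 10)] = -92/(9*b + 10)^2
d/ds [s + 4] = 1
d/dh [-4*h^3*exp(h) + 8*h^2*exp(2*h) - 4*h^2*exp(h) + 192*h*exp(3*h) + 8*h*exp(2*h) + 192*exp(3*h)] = 4*(-h^3 + 4*h^2*exp(h) - 4*h^2 + 144*h*exp(2*h) + 8*h*exp(h) - 2*h + 192*exp(2*h) + 2*exp(h))*exp(h)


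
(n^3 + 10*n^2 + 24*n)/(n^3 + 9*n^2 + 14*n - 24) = n/(n - 1)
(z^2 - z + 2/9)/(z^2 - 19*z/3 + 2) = (z - 2/3)/(z - 6)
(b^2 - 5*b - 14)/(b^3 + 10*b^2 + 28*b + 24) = (b - 7)/(b^2 + 8*b + 12)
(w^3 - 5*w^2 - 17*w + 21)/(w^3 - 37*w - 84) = (w - 1)/(w + 4)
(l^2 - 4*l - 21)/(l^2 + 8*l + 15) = (l - 7)/(l + 5)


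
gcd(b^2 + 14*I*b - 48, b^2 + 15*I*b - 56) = b + 8*I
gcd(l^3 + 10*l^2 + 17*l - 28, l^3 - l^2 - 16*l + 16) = l^2 + 3*l - 4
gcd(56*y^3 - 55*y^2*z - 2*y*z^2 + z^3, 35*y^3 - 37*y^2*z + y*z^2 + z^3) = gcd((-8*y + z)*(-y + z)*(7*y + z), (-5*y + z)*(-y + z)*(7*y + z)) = 7*y^2 - 6*y*z - z^2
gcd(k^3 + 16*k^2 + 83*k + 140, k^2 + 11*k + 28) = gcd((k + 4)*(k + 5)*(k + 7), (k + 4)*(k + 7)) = k^2 + 11*k + 28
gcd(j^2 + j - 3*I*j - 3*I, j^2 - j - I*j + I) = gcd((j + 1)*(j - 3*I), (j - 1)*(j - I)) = 1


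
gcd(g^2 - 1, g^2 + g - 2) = g - 1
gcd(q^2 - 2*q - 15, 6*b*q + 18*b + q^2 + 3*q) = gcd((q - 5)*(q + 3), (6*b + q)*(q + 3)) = q + 3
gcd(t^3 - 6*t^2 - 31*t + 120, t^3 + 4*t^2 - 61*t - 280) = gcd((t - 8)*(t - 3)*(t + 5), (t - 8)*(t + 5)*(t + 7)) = t^2 - 3*t - 40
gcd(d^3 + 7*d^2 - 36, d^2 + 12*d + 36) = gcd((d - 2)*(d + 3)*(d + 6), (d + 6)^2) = d + 6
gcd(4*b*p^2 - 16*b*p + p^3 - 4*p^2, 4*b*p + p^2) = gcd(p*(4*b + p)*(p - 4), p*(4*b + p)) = 4*b*p + p^2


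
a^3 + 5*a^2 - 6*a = a*(a - 1)*(a + 6)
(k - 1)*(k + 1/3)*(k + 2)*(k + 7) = k^4 + 25*k^3/3 + 23*k^2/3 - 37*k/3 - 14/3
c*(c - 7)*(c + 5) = c^3 - 2*c^2 - 35*c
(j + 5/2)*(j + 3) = j^2 + 11*j/2 + 15/2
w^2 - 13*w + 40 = (w - 8)*(w - 5)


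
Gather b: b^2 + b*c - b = b^2 + b*(c - 1)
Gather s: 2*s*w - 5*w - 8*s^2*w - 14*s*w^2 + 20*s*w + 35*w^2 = -8*s^2*w + s*(-14*w^2 + 22*w) + 35*w^2 - 5*w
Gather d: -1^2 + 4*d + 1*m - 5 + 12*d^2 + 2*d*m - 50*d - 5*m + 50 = 12*d^2 + d*(2*m - 46) - 4*m + 44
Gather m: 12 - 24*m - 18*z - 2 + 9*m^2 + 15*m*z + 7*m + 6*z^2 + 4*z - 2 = 9*m^2 + m*(15*z - 17) + 6*z^2 - 14*z + 8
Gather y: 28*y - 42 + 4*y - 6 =32*y - 48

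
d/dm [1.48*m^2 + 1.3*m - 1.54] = 2.96*m + 1.3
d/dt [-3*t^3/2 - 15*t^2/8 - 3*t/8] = -9*t^2/2 - 15*t/4 - 3/8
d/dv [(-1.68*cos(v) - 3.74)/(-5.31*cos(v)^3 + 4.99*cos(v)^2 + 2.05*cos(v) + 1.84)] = (17.8416*cos(v)^3 + 51.195*cos(v)^2 - 37.3252*cos(v) - 4.5758)*sin(v)/(28.1961*cos(v)^6 - 52.9938*cos(v)^5 + 3.1291*cos(v)^4 + 0.918199999999999*cos(v)^3 + 22.5657*cos(v)^2 + 7.544*cos(v) + 3.3856)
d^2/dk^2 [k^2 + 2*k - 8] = 2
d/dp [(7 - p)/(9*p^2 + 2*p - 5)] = 9*(p^2 - 14*p - 1)/(81*p^4 + 36*p^3 - 86*p^2 - 20*p + 25)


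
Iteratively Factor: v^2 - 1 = (v - 1)*(v + 1)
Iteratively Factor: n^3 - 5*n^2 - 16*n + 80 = (n - 4)*(n^2 - n - 20) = (n - 4)*(n + 4)*(n - 5)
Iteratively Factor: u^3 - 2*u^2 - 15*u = (u)*(u^2 - 2*u - 15) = u*(u - 5)*(u + 3)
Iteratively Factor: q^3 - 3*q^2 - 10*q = (q - 5)*(q^2 + 2*q) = (q - 5)*(q + 2)*(q)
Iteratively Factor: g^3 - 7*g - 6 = (g + 2)*(g^2 - 2*g - 3) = (g - 3)*(g + 2)*(g + 1)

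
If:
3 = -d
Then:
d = -3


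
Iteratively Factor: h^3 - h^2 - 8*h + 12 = (h + 3)*(h^2 - 4*h + 4) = (h - 2)*(h + 3)*(h - 2)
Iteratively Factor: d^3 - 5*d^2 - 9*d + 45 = (d - 5)*(d^2 - 9) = (d - 5)*(d - 3)*(d + 3)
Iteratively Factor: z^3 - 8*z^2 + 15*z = (z)*(z^2 - 8*z + 15) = z*(z - 3)*(z - 5)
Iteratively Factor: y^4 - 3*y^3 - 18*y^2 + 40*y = (y - 2)*(y^3 - y^2 - 20*y) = y*(y - 2)*(y^2 - y - 20) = y*(y - 5)*(y - 2)*(y + 4)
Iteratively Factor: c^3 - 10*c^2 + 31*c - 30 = (c - 3)*(c^2 - 7*c + 10) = (c - 3)*(c - 2)*(c - 5)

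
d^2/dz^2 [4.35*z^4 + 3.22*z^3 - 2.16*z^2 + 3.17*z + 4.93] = 52.2*z^2 + 19.32*z - 4.32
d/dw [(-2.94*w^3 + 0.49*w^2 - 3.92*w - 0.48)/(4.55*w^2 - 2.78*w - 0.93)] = (-13.377*w^4 + 16.3464*w^3 + 24.6764*w^2 + 3.4566*w + 2.3112)/(20.7025*w^4 - 25.298*w^3 - 0.734600000000002*w^2 + 5.1708*w + 0.8649)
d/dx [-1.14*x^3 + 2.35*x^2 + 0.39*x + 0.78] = -3.42*x^2 + 4.7*x + 0.39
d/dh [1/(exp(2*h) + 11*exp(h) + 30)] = (-2*exp(h) - 11)*exp(h)/(exp(2*h) + 11*exp(h) + 30)^2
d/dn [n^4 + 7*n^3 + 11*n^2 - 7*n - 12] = 4*n^3 + 21*n^2 + 22*n - 7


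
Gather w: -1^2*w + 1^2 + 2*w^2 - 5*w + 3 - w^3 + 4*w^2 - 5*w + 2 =-w^3 + 6*w^2 - 11*w + 6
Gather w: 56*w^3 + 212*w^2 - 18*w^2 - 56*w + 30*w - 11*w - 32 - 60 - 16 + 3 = 56*w^3 + 194*w^2 - 37*w - 105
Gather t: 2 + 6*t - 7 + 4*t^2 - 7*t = 4*t^2 - t - 5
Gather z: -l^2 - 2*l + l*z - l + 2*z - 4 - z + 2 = -l^2 - 3*l + z*(l + 1) - 2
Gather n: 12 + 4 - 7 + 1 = 10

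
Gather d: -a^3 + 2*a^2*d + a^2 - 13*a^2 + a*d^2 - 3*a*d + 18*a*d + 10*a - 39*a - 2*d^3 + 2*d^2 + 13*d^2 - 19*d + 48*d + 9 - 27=-a^3 - 12*a^2 - 29*a - 2*d^3 + d^2*(a + 15) + d*(2*a^2 + 15*a + 29) - 18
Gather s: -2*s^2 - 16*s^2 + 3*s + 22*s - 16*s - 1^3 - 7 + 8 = -18*s^2 + 9*s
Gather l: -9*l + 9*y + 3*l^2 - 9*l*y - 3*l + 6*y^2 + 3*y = 3*l^2 + l*(-9*y - 12) + 6*y^2 + 12*y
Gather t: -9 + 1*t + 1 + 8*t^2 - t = 8*t^2 - 8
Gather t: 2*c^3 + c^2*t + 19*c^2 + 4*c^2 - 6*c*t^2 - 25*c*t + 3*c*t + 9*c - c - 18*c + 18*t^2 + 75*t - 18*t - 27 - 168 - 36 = 2*c^3 + 23*c^2 - 10*c + t^2*(18 - 6*c) + t*(c^2 - 22*c + 57) - 231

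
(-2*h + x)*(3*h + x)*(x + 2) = -6*h^2*x - 12*h^2 + h*x^2 + 2*h*x + x^3 + 2*x^2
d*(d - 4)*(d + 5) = d^3 + d^2 - 20*d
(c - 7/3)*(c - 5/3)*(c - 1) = c^3 - 5*c^2 + 71*c/9 - 35/9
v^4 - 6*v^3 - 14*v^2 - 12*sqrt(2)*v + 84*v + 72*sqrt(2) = (v - 6)*(v - 3*sqrt(2))*(v + sqrt(2))*(v + 2*sqrt(2))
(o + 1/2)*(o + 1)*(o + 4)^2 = o^4 + 19*o^3/2 + 57*o^2/2 + 28*o + 8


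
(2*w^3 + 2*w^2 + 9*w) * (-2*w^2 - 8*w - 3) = -4*w^5 - 20*w^4 - 40*w^3 - 78*w^2 - 27*w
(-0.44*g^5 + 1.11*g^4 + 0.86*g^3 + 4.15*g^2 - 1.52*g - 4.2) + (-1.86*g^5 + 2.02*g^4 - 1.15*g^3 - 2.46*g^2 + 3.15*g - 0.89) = -2.3*g^5 + 3.13*g^4 - 0.29*g^3 + 1.69*g^2 + 1.63*g - 5.09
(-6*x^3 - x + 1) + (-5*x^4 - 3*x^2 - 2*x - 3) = -5*x^4 - 6*x^3 - 3*x^2 - 3*x - 2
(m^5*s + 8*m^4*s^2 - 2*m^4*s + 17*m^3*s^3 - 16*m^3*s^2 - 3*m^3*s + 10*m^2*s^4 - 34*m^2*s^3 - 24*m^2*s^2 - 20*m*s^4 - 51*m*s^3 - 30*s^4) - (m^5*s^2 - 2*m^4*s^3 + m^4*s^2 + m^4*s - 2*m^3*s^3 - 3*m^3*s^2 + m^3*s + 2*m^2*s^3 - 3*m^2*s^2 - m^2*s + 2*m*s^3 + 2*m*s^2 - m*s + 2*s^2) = -m^5*s^2 + m^5*s + 2*m^4*s^3 + 7*m^4*s^2 - 3*m^4*s + 19*m^3*s^3 - 13*m^3*s^2 - 4*m^3*s + 10*m^2*s^4 - 36*m^2*s^3 - 21*m^2*s^2 + m^2*s - 20*m*s^4 - 53*m*s^3 - 2*m*s^2 + m*s - 30*s^4 - 2*s^2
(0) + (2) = 2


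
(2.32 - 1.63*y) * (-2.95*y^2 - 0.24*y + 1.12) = 4.8085*y^3 - 6.4528*y^2 - 2.3824*y + 2.5984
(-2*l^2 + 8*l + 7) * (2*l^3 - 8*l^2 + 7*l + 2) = -4*l^5 + 32*l^4 - 64*l^3 - 4*l^2 + 65*l + 14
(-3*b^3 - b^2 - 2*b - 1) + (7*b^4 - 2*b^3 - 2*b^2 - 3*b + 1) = 7*b^4 - 5*b^3 - 3*b^2 - 5*b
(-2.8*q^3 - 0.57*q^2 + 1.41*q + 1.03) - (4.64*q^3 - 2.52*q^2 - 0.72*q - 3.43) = -7.44*q^3 + 1.95*q^2 + 2.13*q + 4.46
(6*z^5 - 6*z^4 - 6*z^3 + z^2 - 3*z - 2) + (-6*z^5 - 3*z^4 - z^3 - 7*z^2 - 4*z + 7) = -9*z^4 - 7*z^3 - 6*z^2 - 7*z + 5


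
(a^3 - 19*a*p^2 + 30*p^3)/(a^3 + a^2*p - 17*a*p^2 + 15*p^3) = (-a + 2*p)/(-a + p)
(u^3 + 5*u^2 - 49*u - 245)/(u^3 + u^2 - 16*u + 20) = (u^2 - 49)/(u^2 - 4*u + 4)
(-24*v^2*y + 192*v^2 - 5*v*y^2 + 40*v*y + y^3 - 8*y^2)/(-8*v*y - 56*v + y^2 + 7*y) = (3*v*y - 24*v + y^2 - 8*y)/(y + 7)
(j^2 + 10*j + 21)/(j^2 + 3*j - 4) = (j^2 + 10*j + 21)/(j^2 + 3*j - 4)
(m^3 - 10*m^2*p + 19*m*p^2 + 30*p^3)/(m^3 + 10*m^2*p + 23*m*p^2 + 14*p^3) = (m^2 - 11*m*p + 30*p^2)/(m^2 + 9*m*p + 14*p^2)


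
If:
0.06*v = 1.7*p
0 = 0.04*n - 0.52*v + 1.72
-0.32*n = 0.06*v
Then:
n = -0.61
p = 0.12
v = 3.26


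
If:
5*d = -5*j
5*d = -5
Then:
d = -1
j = 1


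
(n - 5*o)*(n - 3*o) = n^2 - 8*n*o + 15*o^2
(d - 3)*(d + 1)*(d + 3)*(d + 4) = d^4 + 5*d^3 - 5*d^2 - 45*d - 36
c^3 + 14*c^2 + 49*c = c*(c + 7)^2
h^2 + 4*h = h*(h + 4)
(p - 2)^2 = p^2 - 4*p + 4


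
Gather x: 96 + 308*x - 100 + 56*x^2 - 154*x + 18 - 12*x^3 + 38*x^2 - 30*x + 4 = -12*x^3 + 94*x^2 + 124*x + 18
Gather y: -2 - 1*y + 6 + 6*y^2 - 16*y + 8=6*y^2 - 17*y + 12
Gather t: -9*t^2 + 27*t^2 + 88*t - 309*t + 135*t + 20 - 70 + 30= 18*t^2 - 86*t - 20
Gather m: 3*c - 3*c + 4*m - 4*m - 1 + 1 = 0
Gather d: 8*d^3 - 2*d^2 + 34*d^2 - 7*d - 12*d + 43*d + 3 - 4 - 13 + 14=8*d^3 + 32*d^2 + 24*d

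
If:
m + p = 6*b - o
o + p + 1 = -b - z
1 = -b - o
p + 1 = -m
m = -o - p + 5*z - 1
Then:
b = -2/7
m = -8/7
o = -5/7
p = 1/7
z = -1/7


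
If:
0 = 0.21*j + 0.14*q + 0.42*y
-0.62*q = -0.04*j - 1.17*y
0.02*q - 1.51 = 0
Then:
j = -139.92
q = 75.50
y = 44.79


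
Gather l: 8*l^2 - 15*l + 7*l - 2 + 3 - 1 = 8*l^2 - 8*l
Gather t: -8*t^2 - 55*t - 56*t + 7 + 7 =-8*t^2 - 111*t + 14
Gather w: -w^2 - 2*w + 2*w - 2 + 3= 1 - w^2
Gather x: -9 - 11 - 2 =-22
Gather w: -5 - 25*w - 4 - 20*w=-45*w - 9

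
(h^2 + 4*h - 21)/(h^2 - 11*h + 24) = (h + 7)/(h - 8)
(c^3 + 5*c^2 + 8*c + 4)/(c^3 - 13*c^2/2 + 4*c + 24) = 2*(c^3 + 5*c^2 + 8*c + 4)/(2*c^3 - 13*c^2 + 8*c + 48)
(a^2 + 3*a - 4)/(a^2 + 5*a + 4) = (a - 1)/(a + 1)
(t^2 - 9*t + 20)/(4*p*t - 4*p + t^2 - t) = (t^2 - 9*t + 20)/(4*p*t - 4*p + t^2 - t)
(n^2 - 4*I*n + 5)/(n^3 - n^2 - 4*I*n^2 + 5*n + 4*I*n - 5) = 1/(n - 1)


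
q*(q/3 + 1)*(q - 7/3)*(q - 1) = q^4/3 - q^3/9 - 23*q^2/9 + 7*q/3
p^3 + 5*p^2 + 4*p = p*(p + 1)*(p + 4)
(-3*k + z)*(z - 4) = -3*k*z + 12*k + z^2 - 4*z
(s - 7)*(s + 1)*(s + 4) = s^3 - 2*s^2 - 31*s - 28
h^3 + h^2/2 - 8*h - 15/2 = (h - 3)*(h + 1)*(h + 5/2)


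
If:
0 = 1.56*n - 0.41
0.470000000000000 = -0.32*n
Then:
No Solution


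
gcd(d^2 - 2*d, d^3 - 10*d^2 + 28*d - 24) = d - 2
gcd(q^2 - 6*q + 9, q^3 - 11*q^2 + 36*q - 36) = q - 3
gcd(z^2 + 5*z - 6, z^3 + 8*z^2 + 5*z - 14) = z - 1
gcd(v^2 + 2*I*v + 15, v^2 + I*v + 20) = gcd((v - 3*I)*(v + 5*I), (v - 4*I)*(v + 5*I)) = v + 5*I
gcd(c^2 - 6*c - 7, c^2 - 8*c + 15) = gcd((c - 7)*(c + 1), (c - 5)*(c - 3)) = 1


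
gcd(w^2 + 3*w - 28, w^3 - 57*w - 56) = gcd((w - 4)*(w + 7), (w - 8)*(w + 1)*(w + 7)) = w + 7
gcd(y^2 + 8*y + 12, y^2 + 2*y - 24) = y + 6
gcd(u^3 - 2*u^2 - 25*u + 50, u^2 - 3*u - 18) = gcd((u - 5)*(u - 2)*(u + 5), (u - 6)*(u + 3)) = 1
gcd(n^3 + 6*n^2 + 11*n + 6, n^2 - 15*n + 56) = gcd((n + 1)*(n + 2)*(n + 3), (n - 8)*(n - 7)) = 1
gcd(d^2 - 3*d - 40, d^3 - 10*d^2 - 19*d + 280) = d^2 - 3*d - 40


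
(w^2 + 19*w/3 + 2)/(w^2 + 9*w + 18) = (w + 1/3)/(w + 3)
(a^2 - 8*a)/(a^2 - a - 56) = a/(a + 7)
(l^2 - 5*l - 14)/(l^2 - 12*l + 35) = (l + 2)/(l - 5)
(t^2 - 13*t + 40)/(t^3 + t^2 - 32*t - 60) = (t^2 - 13*t + 40)/(t^3 + t^2 - 32*t - 60)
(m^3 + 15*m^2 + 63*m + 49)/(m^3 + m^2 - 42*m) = (m^2 + 8*m + 7)/(m*(m - 6))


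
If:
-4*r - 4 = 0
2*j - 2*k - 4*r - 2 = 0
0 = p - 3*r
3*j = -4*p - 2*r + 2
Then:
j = 16/3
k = 19/3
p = -3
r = -1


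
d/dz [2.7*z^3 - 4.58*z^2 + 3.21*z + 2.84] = 8.1*z^2 - 9.16*z + 3.21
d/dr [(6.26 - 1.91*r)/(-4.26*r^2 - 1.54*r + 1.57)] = (-8.1366*r^2 + 53.3352*r + 6.6417)/(18.1476*r^4 + 13.1208*r^3 - 11.0048*r^2 - 4.8356*r + 2.4649)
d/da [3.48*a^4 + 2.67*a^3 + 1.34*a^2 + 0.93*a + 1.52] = 13.92*a^3 + 8.01*a^2 + 2.68*a + 0.93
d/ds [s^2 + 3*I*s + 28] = 2*s + 3*I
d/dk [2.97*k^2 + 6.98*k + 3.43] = 5.94*k + 6.98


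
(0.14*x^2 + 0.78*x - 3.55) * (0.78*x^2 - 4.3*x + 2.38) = 0.1092*x^4 + 0.00640000000000007*x^3 - 5.7898*x^2 + 17.1214*x - 8.449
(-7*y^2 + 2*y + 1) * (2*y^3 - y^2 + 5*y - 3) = -14*y^5 + 11*y^4 - 35*y^3 + 30*y^2 - y - 3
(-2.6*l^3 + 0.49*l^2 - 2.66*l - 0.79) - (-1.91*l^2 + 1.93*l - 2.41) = -2.6*l^3 + 2.4*l^2 - 4.59*l + 1.62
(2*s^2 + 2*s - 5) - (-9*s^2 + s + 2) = 11*s^2 + s - 7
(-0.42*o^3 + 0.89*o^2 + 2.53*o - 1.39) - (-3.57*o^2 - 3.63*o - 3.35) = -0.42*o^3 + 4.46*o^2 + 6.16*o + 1.96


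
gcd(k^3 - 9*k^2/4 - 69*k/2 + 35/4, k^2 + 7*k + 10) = k + 5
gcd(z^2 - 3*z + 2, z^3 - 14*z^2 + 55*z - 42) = z - 1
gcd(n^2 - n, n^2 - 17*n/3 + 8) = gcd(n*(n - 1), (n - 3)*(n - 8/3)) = 1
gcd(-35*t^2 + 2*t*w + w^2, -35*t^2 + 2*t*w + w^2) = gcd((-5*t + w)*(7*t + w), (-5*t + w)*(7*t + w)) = 35*t^2 - 2*t*w - w^2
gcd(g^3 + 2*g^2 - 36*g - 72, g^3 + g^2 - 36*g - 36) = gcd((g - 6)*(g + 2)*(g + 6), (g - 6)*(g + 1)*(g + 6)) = g^2 - 36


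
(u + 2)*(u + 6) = u^2 + 8*u + 12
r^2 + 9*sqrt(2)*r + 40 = (r + 4*sqrt(2))*(r + 5*sqrt(2))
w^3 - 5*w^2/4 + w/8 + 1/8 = (w - 1)*(w - 1/2)*(w + 1/4)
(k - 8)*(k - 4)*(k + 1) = k^3 - 11*k^2 + 20*k + 32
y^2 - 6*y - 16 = (y - 8)*(y + 2)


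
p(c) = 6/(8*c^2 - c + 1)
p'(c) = 6*(1 - 16*c)/(8*c^2 - c + 1)^2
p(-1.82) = 0.20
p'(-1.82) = 0.21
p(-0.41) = 2.18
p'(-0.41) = 5.98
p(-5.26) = 0.03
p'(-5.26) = 0.01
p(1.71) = 0.26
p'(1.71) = -0.31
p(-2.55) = 0.11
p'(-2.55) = 0.08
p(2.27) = 0.15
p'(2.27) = -0.13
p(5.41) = 0.03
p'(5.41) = -0.01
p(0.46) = 2.69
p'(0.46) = -7.65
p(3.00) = 0.09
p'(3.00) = -0.06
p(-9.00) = 0.01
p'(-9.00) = 0.00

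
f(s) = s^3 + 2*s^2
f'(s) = 3*s^2 + 4*s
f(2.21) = 20.56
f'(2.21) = 23.49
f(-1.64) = 0.97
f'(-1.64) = 1.51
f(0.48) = 0.57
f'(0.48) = 2.61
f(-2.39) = -2.23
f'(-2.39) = 7.58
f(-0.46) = 0.33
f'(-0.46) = -1.21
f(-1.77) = 0.72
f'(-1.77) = 2.32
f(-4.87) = -68.07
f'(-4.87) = 51.67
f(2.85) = 39.39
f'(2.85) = 35.77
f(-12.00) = -1440.00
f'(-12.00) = 384.00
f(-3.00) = -9.00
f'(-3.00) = 15.00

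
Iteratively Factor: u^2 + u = (u + 1)*(u)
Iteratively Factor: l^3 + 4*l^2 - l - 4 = (l - 1)*(l^2 + 5*l + 4) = (l - 1)*(l + 4)*(l + 1)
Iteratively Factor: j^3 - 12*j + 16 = (j - 2)*(j^2 + 2*j - 8) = (j - 2)^2*(j + 4)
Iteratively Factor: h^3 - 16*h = (h + 4)*(h^2 - 4*h) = h*(h + 4)*(h - 4)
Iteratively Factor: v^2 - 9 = (v - 3)*(v + 3)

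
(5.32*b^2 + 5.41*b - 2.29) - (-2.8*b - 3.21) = 5.32*b^2 + 8.21*b + 0.92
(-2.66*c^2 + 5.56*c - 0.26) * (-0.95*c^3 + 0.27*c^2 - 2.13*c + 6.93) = 2.527*c^5 - 6.0002*c^4 + 7.414*c^3 - 30.3468*c^2 + 39.0846*c - 1.8018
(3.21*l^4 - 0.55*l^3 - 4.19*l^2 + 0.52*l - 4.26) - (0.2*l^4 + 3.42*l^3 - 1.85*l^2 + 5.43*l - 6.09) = 3.01*l^4 - 3.97*l^3 - 2.34*l^2 - 4.91*l + 1.83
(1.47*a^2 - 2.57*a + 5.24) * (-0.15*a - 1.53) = -0.2205*a^3 - 1.8636*a^2 + 3.1461*a - 8.0172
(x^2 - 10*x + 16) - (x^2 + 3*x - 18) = 34 - 13*x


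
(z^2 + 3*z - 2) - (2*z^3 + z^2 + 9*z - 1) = -2*z^3 - 6*z - 1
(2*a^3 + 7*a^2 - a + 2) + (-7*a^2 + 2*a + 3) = 2*a^3 + a + 5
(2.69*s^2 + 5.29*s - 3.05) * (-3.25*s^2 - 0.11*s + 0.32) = -8.7425*s^4 - 17.4884*s^3 + 10.1914*s^2 + 2.0283*s - 0.976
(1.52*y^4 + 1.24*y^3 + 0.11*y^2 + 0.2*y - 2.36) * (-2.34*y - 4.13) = -3.5568*y^5 - 9.1792*y^4 - 5.3786*y^3 - 0.9223*y^2 + 4.6964*y + 9.7468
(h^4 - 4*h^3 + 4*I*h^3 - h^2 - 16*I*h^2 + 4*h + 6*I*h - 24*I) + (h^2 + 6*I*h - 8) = h^4 - 4*h^3 + 4*I*h^3 - 16*I*h^2 + 4*h + 12*I*h - 8 - 24*I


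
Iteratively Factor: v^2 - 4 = (v + 2)*(v - 2)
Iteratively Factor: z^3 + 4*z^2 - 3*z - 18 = (z + 3)*(z^2 + z - 6) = (z - 2)*(z + 3)*(z + 3)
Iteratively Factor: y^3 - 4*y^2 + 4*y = (y - 2)*(y^2 - 2*y) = y*(y - 2)*(y - 2)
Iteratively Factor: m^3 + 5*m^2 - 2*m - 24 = (m + 3)*(m^2 + 2*m - 8) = (m - 2)*(m + 3)*(m + 4)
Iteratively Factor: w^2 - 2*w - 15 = (w - 5)*(w + 3)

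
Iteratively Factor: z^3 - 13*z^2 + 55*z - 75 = (z - 3)*(z^2 - 10*z + 25) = (z - 5)*(z - 3)*(z - 5)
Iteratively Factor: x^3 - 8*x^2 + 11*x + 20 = (x - 5)*(x^2 - 3*x - 4) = (x - 5)*(x + 1)*(x - 4)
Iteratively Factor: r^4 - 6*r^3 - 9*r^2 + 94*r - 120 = (r - 3)*(r^3 - 3*r^2 - 18*r + 40) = (r - 5)*(r - 3)*(r^2 + 2*r - 8) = (r - 5)*(r - 3)*(r - 2)*(r + 4)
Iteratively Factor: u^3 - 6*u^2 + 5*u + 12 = (u - 3)*(u^2 - 3*u - 4) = (u - 3)*(u + 1)*(u - 4)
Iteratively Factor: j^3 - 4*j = (j + 2)*(j^2 - 2*j) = j*(j + 2)*(j - 2)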